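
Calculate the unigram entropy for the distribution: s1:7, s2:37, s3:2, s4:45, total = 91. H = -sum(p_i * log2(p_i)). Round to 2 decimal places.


Computing entropy H = -sum(p_i * log2(p_i)):
  s1: p = 7/91 = 0.0769, -p*log2(p) = 0.2846
  s2: p = 37/91 = 0.4066, -p*log2(p) = 0.5279
  s3: p = 2/91 = 0.0220, -p*log2(p) = 0.1211
  s4: p = 45/91 = 0.4945, -p*log2(p) = 0.5024
H = sum of terms = 1.4360
Rounded to 2 decimals: 1.44

1.44


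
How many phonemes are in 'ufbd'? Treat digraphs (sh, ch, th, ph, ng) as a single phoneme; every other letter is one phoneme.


Parsing 'ufbd' greedily, digraphs first:
  'u' -> vowel phoneme (phonemes so far: 1)
  'f' -> consonant phoneme (phonemes so far: 2)
  'b' -> consonant phoneme (phonemes so far: 3)
  'd' -> consonant phoneme (phonemes so far: 4)
Total phonemes: 4

4


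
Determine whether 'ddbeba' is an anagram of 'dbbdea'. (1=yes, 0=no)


Sort characters of 'ddbeba': 'abbdde'
Sort characters of 'dbbdea': 'abbdde'
Sorted forms match -> they ARE anagrams
Result: 1

1


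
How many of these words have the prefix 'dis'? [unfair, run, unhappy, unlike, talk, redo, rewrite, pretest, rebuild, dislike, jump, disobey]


Checking each word for prefix 'dis':
  'unfair' -> no (count: 0)
  'run' -> no (count: 0)
  'unhappy' -> no (count: 0)
  'unlike' -> no (count: 0)
  'talk' -> no (count: 0)
  'redo' -> no (count: 0)
  'rewrite' -> no (count: 0)
  'pretest' -> no (count: 0)
  'rebuild' -> no (count: 0)
  'dislike' -> YES, starts with 'dis' (count: 1)
  'jump' -> no (count: 1)
  'disobey' -> YES, starts with 'dis' (count: 2)
Total with prefix 'dis': 2

2


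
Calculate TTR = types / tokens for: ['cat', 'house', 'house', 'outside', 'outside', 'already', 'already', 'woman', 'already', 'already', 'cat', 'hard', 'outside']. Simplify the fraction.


Tokens: 13
Unique types: ('already', 'cat', 'hard', 'house', 'outside', 'woman') = 6
TTR = 6/13
Already in lowest terms.

6/13


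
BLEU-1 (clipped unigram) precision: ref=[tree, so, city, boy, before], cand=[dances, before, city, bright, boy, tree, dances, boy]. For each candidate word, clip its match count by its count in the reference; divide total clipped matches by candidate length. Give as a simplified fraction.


Reference word counts: {'before': 1, 'boy': 1, 'city': 1, 'so': 1, 'tree': 1}
Checking each candidate word (with clipping):
  'dances' -> not in reference -> no match (matches: 0)
  'before' -> in reference (ref count 1, used 1/1) -> match (matches: 1)
  'city' -> in reference (ref count 1, used 1/1) -> match (matches: 2)
  'bright' -> not in reference -> no match (matches: 2)
  'boy' -> in reference (ref count 1, used 1/1) -> match (matches: 3)
  'tree' -> in reference (ref count 1, used 1/1) -> match (matches: 4)
  'dances' -> not in reference -> no match (matches: 4)
  'boy' -> ref count 1 already used up (1/1) -> clipped, no match (matches: 4)
Clipped matches: 4, Candidate length: 8
Precision = 4/8 = 1/2

1/2


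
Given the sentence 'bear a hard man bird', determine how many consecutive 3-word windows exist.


Word trigrams from [5] words:
  Trigram 1: (bear a hard)
  Trigram 2: (a hard man)
  Trigram 3: (hard man bird)
Total word trigrams: 5 - 2 = 3

3


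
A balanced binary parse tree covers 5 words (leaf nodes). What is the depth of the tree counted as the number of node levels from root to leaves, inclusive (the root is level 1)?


In a balanced binary tree with n leaves the deepest leaf is ceil(log2(n)) edges below the root,
so counting node levels inclusive of root and leaves gives ceil(log2(n)) + 1 levels.
log2(5) = 2.3219
ceil(2.3219) = 3
levels = 3 + 1 = 4

4


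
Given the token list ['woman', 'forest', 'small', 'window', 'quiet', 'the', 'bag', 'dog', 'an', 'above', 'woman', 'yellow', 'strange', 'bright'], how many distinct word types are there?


Listing all tokens and tracking unique types:
  Token 1: 'woman' -> NEW (unique so far: 1)
  Token 2: 'forest' -> NEW (unique so far: 2)
  Token 3: 'small' -> NEW (unique so far: 3)
  Token 4: 'window' -> NEW (unique so far: 4)
  Token 5: 'quiet' -> NEW (unique so far: 5)
  Token 6: 'the' -> NEW (unique so far: 6)
  Token 7: 'bag' -> NEW (unique so far: 7)
  Token 8: 'dog' -> NEW (unique so far: 8)
  Token 9: 'an' -> NEW (unique so far: 9)
  Token 10: 'above' -> NEW (unique so far: 10)
  Token 11: 'woman' -> duplicate (unique so far: 10)
  Token 12: 'yellow' -> NEW (unique so far: 11)
  Token 13: 'strange' -> NEW (unique so far: 12)
  Token 14: 'bright' -> NEW (unique so far: 13)
Unique types: ('above', 'an', 'bag', 'bright', 'dog', 'forest', 'quiet', 'small', 'strange', 'the', 'window', 'woman', 'yellow')
Vocabulary size: 13

13


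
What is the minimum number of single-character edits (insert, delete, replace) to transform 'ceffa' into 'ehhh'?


Building DP table for s1='ceffa' (len 5) and s2='ehhh' (len 4):
       e  h  h  h
    0  1  2  3  4
  c 1  1  2  3  4
  e 2  1  2  3  4
  f 3  2  2  3  4
  f 4  3  3  3  4
  a 5  4  4  4  4
Edit distance = dp[5][4] = 4

4


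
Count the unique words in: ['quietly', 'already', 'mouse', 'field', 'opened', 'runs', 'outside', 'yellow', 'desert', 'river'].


Listing all tokens and tracking unique types:
  Token 1: 'quietly' -> NEW (unique so far: 1)
  Token 2: 'already' -> NEW (unique so far: 2)
  Token 3: 'mouse' -> NEW (unique so far: 3)
  Token 4: 'field' -> NEW (unique so far: 4)
  Token 5: 'opened' -> NEW (unique so far: 5)
  Token 6: 'runs' -> NEW (unique so far: 6)
  Token 7: 'outside' -> NEW (unique so far: 7)
  Token 8: 'yellow' -> NEW (unique so far: 8)
  Token 9: 'desert' -> NEW (unique so far: 9)
  Token 10: 'river' -> NEW (unique so far: 10)
Unique types: ('already', 'desert', 'field', 'mouse', 'opened', 'outside', 'quietly', 'river', 'runs', 'yellow')
Vocabulary size: 10

10


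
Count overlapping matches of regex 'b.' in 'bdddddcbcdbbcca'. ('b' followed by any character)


Pattern: b. means 'b' followed by any character.
Scanning 'bdddddcbcdbbcca' position-by-position:
  Pos 0: window 'bd' -> MATCH
  Pos 1: window 'dd' -> no
  Pos 2: window 'dd' -> no
  Pos 3: window 'dd' -> no
  Pos 4: window 'dd' -> no
  Pos 5: window 'dc' -> no
  Pos 6: window 'cb' -> no
  Pos 7: window 'bc' -> MATCH
  Pos 8: window 'cd' -> no
  Pos 9: window 'db' -> no
  Pos 10: window 'bb' -> MATCH
  Pos 11: window 'bc' -> MATCH
  Pos 12: window 'cc' -> no
  Pos 13: window 'ca' -> no
  Pos 14: window 'a' -> no
Total matches: 4

4


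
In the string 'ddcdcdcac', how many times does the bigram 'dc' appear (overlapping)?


Scanning 'ddcdcdcac' for bigram 'dc':
  Position 0: 'dd' -> no
  Position 1: 'dc' -> MATCH
  Position 2: 'cd' -> no
  Position 3: 'dc' -> MATCH
  Position 4: 'cd' -> no
  Position 5: 'dc' -> MATCH
  Position 6: 'ca' -> no
  Position 7: 'ac' -> no
Total matches: 3

3


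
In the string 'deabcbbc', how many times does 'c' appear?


Scanning 'deabcbbc' for 'c':
  Position 4: 'c' -> MATCH (count: 1)
  Position 7: 'c' -> MATCH (count: 2)
Total occurrences of 'c': 2

2


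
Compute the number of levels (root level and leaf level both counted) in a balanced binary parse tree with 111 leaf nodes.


In a balanced binary tree with n leaves the deepest leaf is ceil(log2(n)) edges below the root,
so counting node levels inclusive of root and leaves gives ceil(log2(n)) + 1 levels.
log2(111) = 6.7944
ceil(6.7944) = 7
levels = 7 + 1 = 8

8


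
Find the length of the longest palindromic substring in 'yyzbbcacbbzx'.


Scanning 'yyzbbcacbbzx' for palindromic substrings.
Substring at positions 2-10: 'zbbcacbbz'.
Check: reverse('zbbcacbbz') = 'zbbcacbbz' -> palindrome confirmed.
Neighbouring characters ('y' / 'x') break symmetry, so it cannot extend further.
No longer palindromic substring exists; longest length = 9

9


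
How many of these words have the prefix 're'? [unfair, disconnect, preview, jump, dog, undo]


Checking each word for prefix 're':
  'unfair' -> no (count: 0)
  'disconnect' -> no (count: 0)
  'preview' -> no (count: 0)
  'jump' -> no (count: 0)
  'dog' -> no (count: 0)
  'undo' -> no (count: 0)
Total with prefix 're': 0

0


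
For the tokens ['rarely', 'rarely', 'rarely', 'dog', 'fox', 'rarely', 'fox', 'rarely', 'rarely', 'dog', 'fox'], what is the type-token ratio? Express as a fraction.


Tokens: 11
Unique types: ('dog', 'fox', 'rarely') = 3
TTR = 3/11
Already in lowest terms.

3/11


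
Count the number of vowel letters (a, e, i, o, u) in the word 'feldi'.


Scanning each character of 'feldi':
  Position 1: 'f' -> consonant (running count: 0)
  Position 2: 'e' -> vowel (running count: 1)
  Position 3: 'l' -> consonant (running count: 1)
  Position 4: 'd' -> consonant (running count: 1)
  Position 5: 'i' -> vowel (running count: 2)
Total vowels: 2

2


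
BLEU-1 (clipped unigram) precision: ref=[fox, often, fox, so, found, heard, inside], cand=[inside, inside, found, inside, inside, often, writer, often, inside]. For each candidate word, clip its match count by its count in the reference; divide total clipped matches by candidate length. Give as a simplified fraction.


Reference word counts: {'found': 1, 'fox': 2, 'heard': 1, 'inside': 1, 'often': 1, 'so': 1}
Checking each candidate word (with clipping):
  'inside' -> in reference (ref count 1, used 1/1) -> match (matches: 1)
  'inside' -> ref count 1 already used up (1/1) -> clipped, no match (matches: 1)
  'found' -> in reference (ref count 1, used 1/1) -> match (matches: 2)
  'inside' -> ref count 1 already used up (1/1) -> clipped, no match (matches: 2)
  'inside' -> ref count 1 already used up (1/1) -> clipped, no match (matches: 2)
  'often' -> in reference (ref count 1, used 1/1) -> match (matches: 3)
  'writer' -> not in reference -> no match (matches: 3)
  'often' -> ref count 1 already used up (1/1) -> clipped, no match (matches: 3)
  'inside' -> ref count 1 already used up (1/1) -> clipped, no match (matches: 3)
Clipped matches: 3, Candidate length: 9
Precision = 3/9 = 1/3

1/3


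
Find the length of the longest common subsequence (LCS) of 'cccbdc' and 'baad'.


DP table for LCS of 'cccbdc' and 'baad':
       b  a  a  d
    0  0  0  0  0
  c 0  0  0  0  0
  c 0  0  0  0  0
  c 0  0  0  0  0
  b 0  1  1  1  1
  d 0  1  1  1  2
  c 0  1  1  1  2
LCS: 'bd'
LCS length = 2

2


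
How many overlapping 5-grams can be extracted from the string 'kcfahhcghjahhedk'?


String 'kcfahhcghjahhedk' has length L = 16.
Number of overlapping n-grams = L - n + 1
Substituting: 16 - 5 + 1 = 12

12


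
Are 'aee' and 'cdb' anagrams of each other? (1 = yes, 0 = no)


Sort characters of 'aee': 'aee'
Sort characters of 'cdb': 'bcd'
Sorted forms differ -> they are NOT anagrams
Result: 0

0


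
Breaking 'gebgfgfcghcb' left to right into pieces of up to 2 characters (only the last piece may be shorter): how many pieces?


'gebgfgfcghcb' has 12 characters.
Chunking with max size 2:
  Chunk 1: 'ge' (positions 0-1)
  Chunk 2: 'bg' (positions 2-3)
  Chunk 3: 'fg' (positions 4-5)
  Chunk 4: 'fc' (positions 6-7)
  Chunk 5: 'gh' (positions 8-9)
  Chunk 6: 'cb' (positions 10-11)
Total chunks: ceil(12 / 2) = 6

6


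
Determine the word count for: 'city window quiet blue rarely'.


Counting words by splitting on spaces:
  Word 1: 'city'
  Word 2: 'window'
  Word 3: 'quiet'
  Word 4: 'blue'
  Word 5: 'rarely'
Total words: 5

5


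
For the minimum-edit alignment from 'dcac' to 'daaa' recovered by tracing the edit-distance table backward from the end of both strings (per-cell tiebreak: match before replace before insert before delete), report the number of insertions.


Edit distance = 2. Backtracking from cell (4, 4) with preference match > replace > insert > delete,
then listing the resulting alignment 'dcac' -> 'daaa' left to right:
  Step 1: keep 'd'
  Step 2: replace c->a
  Step 3: keep 'a'
  Step 4: replace c->a
Total insertions: 0

0


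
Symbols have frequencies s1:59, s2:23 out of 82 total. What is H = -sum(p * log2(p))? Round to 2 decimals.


Computing entropy H = -sum(p_i * log2(p_i)):
  s1: p = 59/82 = 0.7195, -p*log2(p) = 0.3417
  s2: p = 23/82 = 0.2805, -p*log2(p) = 0.5144
H = sum of terms = 0.8561
Rounded to 2 decimals: 0.86

0.86


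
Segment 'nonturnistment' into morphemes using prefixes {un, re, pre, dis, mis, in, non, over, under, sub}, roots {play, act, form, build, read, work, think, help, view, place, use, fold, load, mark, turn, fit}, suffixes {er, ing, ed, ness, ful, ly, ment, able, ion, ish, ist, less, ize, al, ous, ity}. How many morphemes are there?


Segmenting 'nonturnistment' against the inventory:
  'non' -> prefix (morpheme 1)
  'turn' -> root (morpheme 2)
  'ist' -> suffix (morpheme 3)
  'ment' -> suffix (morpheme 4)
Total morphemes: 4

4


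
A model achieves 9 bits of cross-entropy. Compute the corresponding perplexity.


Perplexity formula: PP = 2^H
H = 9
PP = 2^9
PP = 2^9 = 512

512


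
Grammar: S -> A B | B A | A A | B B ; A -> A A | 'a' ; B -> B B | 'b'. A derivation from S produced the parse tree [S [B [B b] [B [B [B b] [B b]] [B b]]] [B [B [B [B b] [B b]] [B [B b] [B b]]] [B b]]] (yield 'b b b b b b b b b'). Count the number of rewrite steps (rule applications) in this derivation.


Every bracketed nonterminal node [X ...] in the tree is produced by exactly one rule application.
Reading the tree off as a leftmost derivation:
  Step 1: S  =>  B B   (applied S -> B B)
  Step 2: B B  =>  B B B   (applied B -> B B)
  Step 3: B B B  =>  b B B   (applied B -> b)
  Step 4: b B B  =>  b B B B   (applied B -> B B)
  Step 5: b B B B  =>  b B B B B   (applied B -> B B)
  Step 6: b B B B B  =>  b b B B B   (applied B -> b)
  Step 7: b b B B B  =>  b b b B B   (applied B -> b)
  Step 8: b b b B B  =>  b b b b B   (applied B -> b)
  Step 9: b b b b B  =>  b b b b B B   (applied B -> B B)
  Step 10: b b b b B B  =>  b b b b B B B   (applied B -> B B)
  Step 11: b b b b B B B  =>  b b b b B B B B   (applied B -> B B)
  Step 12: b b b b B B B B  =>  b b b b b B B B   (applied B -> b)
  Step 13: b b b b b B B B  =>  b b b b b b B B   (applied B -> b)
  Step 14: b b b b b b B B  =>  b b b b b b B B B   (applied B -> B B)
  Step 15: b b b b b b B B B  =>  b b b b b b b B B   (applied B -> b)
  Step 16: b b b b b b b B B  =>  b b b b b b b b B   (applied B -> b)
  Step 17: b b b b b b b b B  =>  b b b b b b b b b   (applied B -> b)
Final yield: b b b b b b b b b
Total rewrite steps: 17

17


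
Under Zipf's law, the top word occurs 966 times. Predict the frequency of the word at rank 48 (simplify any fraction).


Zipf's law: freq(rank) = f1 / rank
f1 = 966, rank = 48
freq = 966 / 48
GCD(966, 48) = 6
Simplified: 161/8

161/8


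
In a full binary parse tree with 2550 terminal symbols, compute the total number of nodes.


Leaf nodes (terminals): 2550
Internal nodes = n - 1 = 2550 - 1 = 2549
Total = leaves + internal = 2550 + 2549 = 5099

5099


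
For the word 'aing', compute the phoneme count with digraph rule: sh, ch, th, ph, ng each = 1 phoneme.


Parsing 'aing' greedily, digraphs first:
  'a' -> vowel phoneme (phonemes so far: 1)
  'i' -> vowel phoneme (phonemes so far: 2)
  'ng' -> digraph (1 consonant phoneme) (phonemes so far: 3)
Total phonemes: 3

3


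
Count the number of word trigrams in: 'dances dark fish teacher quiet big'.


Word trigrams from [6] words:
  Trigram 1: (dances dark fish)
  Trigram 2: (dark fish teacher)
  Trigram 3: (fish teacher quiet)
  Trigram 4: (teacher quiet big)
Total word trigrams: 6 - 2 = 4

4


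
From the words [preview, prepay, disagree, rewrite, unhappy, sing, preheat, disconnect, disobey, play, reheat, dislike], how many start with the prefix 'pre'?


Checking each word for prefix 'pre':
  'preview' -> YES, starts with 'pre' (count: 1)
  'prepay' -> YES, starts with 'pre' (count: 2)
  'disagree' -> no (count: 2)
  'rewrite' -> no (count: 2)
  'unhappy' -> no (count: 2)
  'sing' -> no (count: 2)
  'preheat' -> YES, starts with 'pre' (count: 3)
  'disconnect' -> no (count: 3)
  'disobey' -> no (count: 3)
  'play' -> no (count: 3)
  'reheat' -> no (count: 3)
  'dislike' -> no (count: 3)
Total with prefix 'pre': 3

3


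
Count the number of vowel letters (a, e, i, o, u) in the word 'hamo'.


Scanning each character of 'hamo':
  Position 1: 'h' -> consonant (running count: 0)
  Position 2: 'a' -> vowel (running count: 1)
  Position 3: 'm' -> consonant (running count: 1)
  Position 4: 'o' -> vowel (running count: 2)
Total vowels: 2

2


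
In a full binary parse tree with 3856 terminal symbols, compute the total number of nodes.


Leaf nodes (terminals): 3856
Internal nodes = n - 1 = 3856 - 1 = 3855
Total = leaves + internal = 3856 + 3855 = 7711

7711


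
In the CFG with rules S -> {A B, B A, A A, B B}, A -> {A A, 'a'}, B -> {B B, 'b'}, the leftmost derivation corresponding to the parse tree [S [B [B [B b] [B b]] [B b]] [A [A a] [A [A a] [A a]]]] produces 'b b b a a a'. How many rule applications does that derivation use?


Every bracketed nonterminal node [X ...] in the tree is produced by exactly one rule application.
Reading the tree off as a leftmost derivation:
  Step 1: S  =>  B A   (applied S -> B A)
  Step 2: B A  =>  B B A   (applied B -> B B)
  Step 3: B B A  =>  B B B A   (applied B -> B B)
  Step 4: B B B A  =>  b B B A   (applied B -> b)
  Step 5: b B B A  =>  b b B A   (applied B -> b)
  Step 6: b b B A  =>  b b b A   (applied B -> b)
  Step 7: b b b A  =>  b b b A A   (applied A -> A A)
  Step 8: b b b A A  =>  b b b a A   (applied A -> a)
  Step 9: b b b a A  =>  b b b a A A   (applied A -> A A)
  Step 10: b b b a A A  =>  b b b a a A   (applied A -> a)
  Step 11: b b b a a A  =>  b b b a a a   (applied A -> a)
Final yield: b b b a a a
Total rewrite steps: 11

11


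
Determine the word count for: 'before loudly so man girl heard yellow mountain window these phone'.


Counting words by splitting on spaces:
  Word 1: 'before'
  Word 2: 'loudly'
  Word 3: 'so'
  Word 4: 'man'
  Word 5: 'girl'
  Word 6: 'heard'
  Word 7: 'yellow'
  Word 8: 'mountain'
  Word 9: 'window'
  Word 10: 'these'
  Word 11: 'phone'
Total words: 11

11


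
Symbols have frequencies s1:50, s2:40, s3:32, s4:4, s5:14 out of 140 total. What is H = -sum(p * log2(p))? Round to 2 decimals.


Computing entropy H = -sum(p_i * log2(p_i)):
  s1: p = 50/140 = 0.3571, -p*log2(p) = 0.5305
  s2: p = 40/140 = 0.2857, -p*log2(p) = 0.5164
  s3: p = 32/140 = 0.2286, -p*log2(p) = 0.4867
  s4: p = 4/140 = 0.0286, -p*log2(p) = 0.1466
  s5: p = 14/140 = 0.1000, -p*log2(p) = 0.3322
H = sum of terms = 2.0124
Rounded to 2 decimals: 2.01

2.01


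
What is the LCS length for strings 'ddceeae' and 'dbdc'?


DP table for LCS of 'ddceeae' and 'dbdc':
       d  b  d  c
    0  0  0  0  0
  d 0  1  1  1  1
  d 0  1  1  2  2
  c 0  1  1  2  3
  e 0  1  1  2  3
  e 0  1  1  2  3
  a 0  1  1  2  3
  e 0  1  1  2  3
LCS: 'ddc'
LCS length = 3

3


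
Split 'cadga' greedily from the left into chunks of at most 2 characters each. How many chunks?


'cadga' has 5 characters.
Chunking with max size 2:
  Chunk 1: 'ca' (positions 0-1)
  Chunk 2: 'dg' (positions 2-3)
  Chunk 3: 'a' (positions 4-4)
Total chunks: ceil(5 / 2) = 3

3


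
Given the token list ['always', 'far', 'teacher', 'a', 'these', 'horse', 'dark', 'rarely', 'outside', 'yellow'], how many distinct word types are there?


Listing all tokens and tracking unique types:
  Token 1: 'always' -> NEW (unique so far: 1)
  Token 2: 'far' -> NEW (unique so far: 2)
  Token 3: 'teacher' -> NEW (unique so far: 3)
  Token 4: 'a' -> NEW (unique so far: 4)
  Token 5: 'these' -> NEW (unique so far: 5)
  Token 6: 'horse' -> NEW (unique so far: 6)
  Token 7: 'dark' -> NEW (unique so far: 7)
  Token 8: 'rarely' -> NEW (unique so far: 8)
  Token 9: 'outside' -> NEW (unique so far: 9)
  Token 10: 'yellow' -> NEW (unique so far: 10)
Unique types: ('a', 'always', 'dark', 'far', 'horse', 'outside', 'rarely', 'teacher', 'these', 'yellow')
Vocabulary size: 10

10


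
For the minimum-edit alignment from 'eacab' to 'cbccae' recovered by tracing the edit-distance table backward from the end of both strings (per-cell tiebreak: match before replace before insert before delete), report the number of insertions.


Edit distance = 4. Backtracking from cell (5, 6) with preference match > replace > insert > delete,
then listing the resulting alignment 'eacab' -> 'cbccae' left to right:
  Step 1: insert 'c' [insertion #1]
  Step 2: replace e->b
  Step 3: replace a->c
  Step 4: keep 'c'
  Step 5: keep 'a'
  Step 6: replace b->e
Total insertions: 1

1


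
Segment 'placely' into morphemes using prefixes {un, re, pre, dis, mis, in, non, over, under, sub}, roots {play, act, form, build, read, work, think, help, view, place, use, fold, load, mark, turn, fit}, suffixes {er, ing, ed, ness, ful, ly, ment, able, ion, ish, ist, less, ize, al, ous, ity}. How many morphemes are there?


Segmenting 'placely' against the inventory:
  'place' -> root (morpheme 1)
  'ly' -> suffix (morpheme 2)
Total morphemes: 2

2


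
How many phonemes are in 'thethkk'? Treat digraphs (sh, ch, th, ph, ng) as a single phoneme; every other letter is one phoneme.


Parsing 'thethkk' greedily, digraphs first:
  'th' -> digraph (1 consonant phoneme) (phonemes so far: 1)
  'e' -> vowel phoneme (phonemes so far: 2)
  'th' -> digraph (1 consonant phoneme) (phonemes so far: 3)
  'k' -> consonant phoneme (phonemes so far: 4)
  'k' -> consonant phoneme (phonemes so far: 5)
Total phonemes: 5

5


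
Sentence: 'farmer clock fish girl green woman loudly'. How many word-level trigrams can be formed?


Word trigrams from [7] words:
  Trigram 1: (farmer clock fish)
  Trigram 2: (clock fish girl)
  Trigram 3: (fish girl green)
  Trigram 4: (girl green woman)
  Trigram 5: (green woman loudly)
Total word trigrams: 7 - 2 = 5

5


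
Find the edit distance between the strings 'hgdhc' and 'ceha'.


Building DP table for s1='hgdhc' (len 5) and s2='ceha' (len 4):
       c  e  h  a
    0  1  2  3  4
  h 1  1  2  2  3
  g 2  2  2  3  3
  d 3  3  3  3  4
  h 4  4  4  3  4
  c 5  4  5  4  4
Edit distance = dp[5][4] = 4

4


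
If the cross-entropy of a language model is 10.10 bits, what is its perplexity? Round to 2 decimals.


Perplexity formula: PP = 2^H
H = 10.10
PP = 2^10.10
Decompose: 2^10.10 = 2^10 * 2^0.10
2^10 = 1024, 2^0.10 ~ 1.0717735
PP ~ 1024 * 1.0717735 = 1097.4960640
Rounded to 2 decimals: 1097.50

1097.50


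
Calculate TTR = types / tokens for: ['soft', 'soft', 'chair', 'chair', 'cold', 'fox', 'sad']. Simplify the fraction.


Tokens: 7
Unique types: ('chair', 'cold', 'fox', 'sad', 'soft') = 5
TTR = 5/7
Already in lowest terms.

5/7


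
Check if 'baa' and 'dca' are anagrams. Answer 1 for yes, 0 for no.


Sort characters of 'baa': 'aab'
Sort characters of 'dca': 'acd'
Sorted forms differ -> they are NOT anagrams
Result: 0

0


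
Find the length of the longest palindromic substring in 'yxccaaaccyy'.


Scanning 'yxccaaaccyy' for palindromic substrings.
Substring at positions 2-8: 'ccaaacc'.
Check: reverse('ccaaacc') = 'ccaaacc' -> palindrome confirmed.
Neighbouring characters ('x' / 'y') break symmetry, so it cannot extend further.
No longer palindromic substring exists; longest length = 7

7


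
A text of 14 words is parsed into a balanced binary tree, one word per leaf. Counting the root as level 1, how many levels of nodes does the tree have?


In a balanced binary tree with n leaves the deepest leaf is ceil(log2(n)) edges below the root,
so counting node levels inclusive of root and leaves gives ceil(log2(n)) + 1 levels.
log2(14) = 3.8074
ceil(3.8074) = 4
levels = 4 + 1 = 5

5


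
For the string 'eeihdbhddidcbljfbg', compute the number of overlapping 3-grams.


String 'eeihdbhddidcbljfbg' has length L = 18.
Number of overlapping n-grams = L - n + 1
Substituting: 18 - 3 + 1 = 16

16


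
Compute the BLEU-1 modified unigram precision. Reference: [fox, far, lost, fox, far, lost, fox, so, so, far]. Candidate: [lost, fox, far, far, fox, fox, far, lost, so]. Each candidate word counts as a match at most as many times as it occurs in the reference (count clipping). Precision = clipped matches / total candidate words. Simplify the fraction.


Reference word counts: {'far': 3, 'fox': 3, 'lost': 2, 'so': 2}
Checking each candidate word (with clipping):
  'lost' -> in reference (ref count 2, used 1/2) -> match (matches: 1)
  'fox' -> in reference (ref count 3, used 1/3) -> match (matches: 2)
  'far' -> in reference (ref count 3, used 1/3) -> match (matches: 3)
  'far' -> in reference (ref count 3, used 2/3) -> match (matches: 4)
  'fox' -> in reference (ref count 3, used 2/3) -> match (matches: 5)
  'fox' -> in reference (ref count 3, used 3/3) -> match (matches: 6)
  'far' -> in reference (ref count 3, used 3/3) -> match (matches: 7)
  'lost' -> in reference (ref count 2, used 2/2) -> match (matches: 8)
  'so' -> in reference (ref count 2, used 1/2) -> match (matches: 9)
Clipped matches: 9, Candidate length: 9
Precision = 9/9 = 1

1


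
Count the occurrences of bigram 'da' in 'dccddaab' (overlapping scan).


Scanning 'dccddaab' for bigram 'da':
  Position 0: 'dc' -> no
  Position 1: 'cc' -> no
  Position 2: 'cd' -> no
  Position 3: 'dd' -> no
  Position 4: 'da' -> MATCH
  Position 5: 'aa' -> no
  Position 6: 'ab' -> no
Total matches: 1

1


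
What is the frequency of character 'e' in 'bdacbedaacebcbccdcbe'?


Scanning 'bdacbedaacebcbccdcbe' for 'e':
  Position 5: 'e' -> MATCH (count: 1)
  Position 10: 'e' -> MATCH (count: 2)
  Position 19: 'e' -> MATCH (count: 3)
Total occurrences of 'e': 3

3


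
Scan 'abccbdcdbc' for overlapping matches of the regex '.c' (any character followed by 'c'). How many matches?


Pattern: .c means any character followed by 'c'.
Scanning 'abccbdcdbc' position-by-position:
  Pos 0: window 'ab' -> no
  Pos 1: window 'bc' -> MATCH
  Pos 2: window 'cc' -> MATCH
  Pos 3: window 'cb' -> no
  Pos 4: window 'bd' -> no
  Pos 5: window 'dc' -> MATCH
  Pos 6: window 'cd' -> no
  Pos 7: window 'db' -> no
  Pos 8: window 'bc' -> MATCH
  Pos 9: window 'c' -> no
Total matches: 4

4


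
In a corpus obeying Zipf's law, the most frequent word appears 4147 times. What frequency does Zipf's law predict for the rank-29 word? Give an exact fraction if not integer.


Zipf's law: freq(rank) = f1 / rank
f1 = 4147, rank = 29
freq = 4147 / 29
= 143

143


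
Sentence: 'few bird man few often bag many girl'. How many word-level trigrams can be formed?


Word trigrams from [8] words:
  Trigram 1: (few bird man)
  Trigram 2: (bird man few)
  Trigram 3: (man few often)
  Trigram 4: (few often bag)
  Trigram 5: (often bag many)
  Trigram 6: (bag many girl)
Total word trigrams: 8 - 2 = 6

6


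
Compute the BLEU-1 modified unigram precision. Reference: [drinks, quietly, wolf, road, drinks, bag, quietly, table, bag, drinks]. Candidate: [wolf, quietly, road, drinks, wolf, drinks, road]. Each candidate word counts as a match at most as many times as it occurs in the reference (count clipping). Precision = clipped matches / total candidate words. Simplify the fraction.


Reference word counts: {'bag': 2, 'drinks': 3, 'quietly': 2, 'road': 1, 'table': 1, 'wolf': 1}
Checking each candidate word (with clipping):
  'wolf' -> in reference (ref count 1, used 1/1) -> match (matches: 1)
  'quietly' -> in reference (ref count 2, used 1/2) -> match (matches: 2)
  'road' -> in reference (ref count 1, used 1/1) -> match (matches: 3)
  'drinks' -> in reference (ref count 3, used 1/3) -> match (matches: 4)
  'wolf' -> ref count 1 already used up (1/1) -> clipped, no match (matches: 4)
  'drinks' -> in reference (ref count 3, used 2/3) -> match (matches: 5)
  'road' -> ref count 1 already used up (1/1) -> clipped, no match (matches: 5)
Clipped matches: 5, Candidate length: 7
Precision = 5/7

5/7


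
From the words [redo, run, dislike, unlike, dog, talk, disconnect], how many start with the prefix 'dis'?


Checking each word for prefix 'dis':
  'redo' -> no (count: 0)
  'run' -> no (count: 0)
  'dislike' -> YES, starts with 'dis' (count: 1)
  'unlike' -> no (count: 1)
  'dog' -> no (count: 1)
  'talk' -> no (count: 1)
  'disconnect' -> YES, starts with 'dis' (count: 2)
Total with prefix 'dis': 2

2


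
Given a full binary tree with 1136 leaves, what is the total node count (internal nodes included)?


Leaf nodes (terminals): 1136
Internal nodes = n - 1 = 1136 - 1 = 1135
Total = leaves + internal = 1136 + 1135 = 2271

2271


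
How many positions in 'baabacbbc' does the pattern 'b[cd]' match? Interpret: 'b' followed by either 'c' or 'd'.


Pattern: b[cd] means 'b' followed by either 'c' or 'd'.
Scanning 'baabacbbc' position-by-position:
  Pos 0: window 'ba' -> no
  Pos 1: window 'aa' -> no
  Pos 2: window 'ab' -> no
  Pos 3: window 'ba' -> no
  Pos 4: window 'ac' -> no
  Pos 5: window 'cb' -> no
  Pos 6: window 'bb' -> no
  Pos 7: window 'bc' -> MATCH
  Pos 8: window 'c' -> no
Total matches: 1

1


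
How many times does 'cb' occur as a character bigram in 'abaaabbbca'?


Scanning 'abaaabbbca' for bigram 'cb':
  Position 0: 'ab' -> no
  Position 1: 'ba' -> no
  Position 2: 'aa' -> no
  Position 3: 'aa' -> no
  Position 4: 'ab' -> no
  Position 5: 'bb' -> no
  Position 6: 'bb' -> no
  Position 7: 'bc' -> no
  Position 8: 'ca' -> no
Total matches: 0

0


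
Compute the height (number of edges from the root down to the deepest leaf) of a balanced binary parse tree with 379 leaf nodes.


In a balanced binary tree with n leaves the deepest leaf is ceil(log2(n)) edges below the root.
log2(379) = 8.5661
ceil(8.5661) = 9
height (edges) = 9

9


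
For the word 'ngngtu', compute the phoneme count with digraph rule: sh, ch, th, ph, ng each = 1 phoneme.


Parsing 'ngngtu' greedily, digraphs first:
  'ng' -> digraph (1 consonant phoneme) (phonemes so far: 1)
  'ng' -> digraph (1 consonant phoneme) (phonemes so far: 2)
  't' -> consonant phoneme (phonemes so far: 3)
  'u' -> vowel phoneme (phonemes so far: 4)
Total phonemes: 4

4


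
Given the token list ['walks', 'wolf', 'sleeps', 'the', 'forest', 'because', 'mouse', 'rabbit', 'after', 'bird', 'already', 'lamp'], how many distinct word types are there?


Listing all tokens and tracking unique types:
  Token 1: 'walks' -> NEW (unique so far: 1)
  Token 2: 'wolf' -> NEW (unique so far: 2)
  Token 3: 'sleeps' -> NEW (unique so far: 3)
  Token 4: 'the' -> NEW (unique so far: 4)
  Token 5: 'forest' -> NEW (unique so far: 5)
  Token 6: 'because' -> NEW (unique so far: 6)
  Token 7: 'mouse' -> NEW (unique so far: 7)
  Token 8: 'rabbit' -> NEW (unique so far: 8)
  Token 9: 'after' -> NEW (unique so far: 9)
  Token 10: 'bird' -> NEW (unique so far: 10)
  Token 11: 'already' -> NEW (unique so far: 11)
  Token 12: 'lamp' -> NEW (unique so far: 12)
Unique types: ('after', 'already', 'because', 'bird', 'forest', 'lamp', 'mouse', 'rabbit', 'sleeps', 'the', 'walks', 'wolf')
Vocabulary size: 12

12


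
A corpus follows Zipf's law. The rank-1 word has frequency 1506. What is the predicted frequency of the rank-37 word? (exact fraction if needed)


Zipf's law: freq(rank) = f1 / rank
f1 = 1506, rank = 37
freq = 1506 / 37
GCD(1506, 37) = 1
Simplified: 1506/37

1506/37


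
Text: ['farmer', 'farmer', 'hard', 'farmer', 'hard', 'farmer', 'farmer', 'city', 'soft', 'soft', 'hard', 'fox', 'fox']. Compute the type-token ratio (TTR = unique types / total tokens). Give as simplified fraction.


Tokens: 13
Unique types: ('city', 'farmer', 'fox', 'hard', 'soft') = 5
TTR = 5/13
Already in lowest terms.

5/13


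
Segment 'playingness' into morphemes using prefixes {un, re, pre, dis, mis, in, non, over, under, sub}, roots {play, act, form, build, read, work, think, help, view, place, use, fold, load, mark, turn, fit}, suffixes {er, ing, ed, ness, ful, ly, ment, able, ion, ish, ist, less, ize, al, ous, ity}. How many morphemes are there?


Segmenting 'playingness' against the inventory:
  'play' -> root (morpheme 1)
  'ing' -> suffix (morpheme 2)
  'ness' -> suffix (morpheme 3)
Total morphemes: 3

3


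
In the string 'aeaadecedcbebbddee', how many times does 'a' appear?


Scanning 'aeaadecedcbebbddee' for 'a':
  Position 0: 'a' -> MATCH (count: 1)
  Position 2: 'a' -> MATCH (count: 2)
  Position 3: 'a' -> MATCH (count: 3)
Total occurrences of 'a': 3

3


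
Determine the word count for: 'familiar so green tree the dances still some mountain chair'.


Counting words by splitting on spaces:
  Word 1: 'familiar'
  Word 2: 'so'
  Word 3: 'green'
  Word 4: 'tree'
  Word 5: 'the'
  Word 6: 'dances'
  Word 7: 'still'
  Word 8: 'some'
  Word 9: 'mountain'
  Word 10: 'chair'
Total words: 10

10


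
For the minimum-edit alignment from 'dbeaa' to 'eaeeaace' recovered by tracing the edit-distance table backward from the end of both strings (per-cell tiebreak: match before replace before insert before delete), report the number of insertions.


Edit distance = 5. Backtracking from cell (5, 8) with preference match > replace > insert > delete,
then listing the resulting alignment 'dbeaa' -> 'eaeeaace' left to right:
  Step 1: insert 'e' [insertion #1]
  Step 2: replace d->a
  Step 3: replace b->e
  Step 4: keep 'e'
  Step 5: keep 'a'
  Step 6: keep 'a'
  Step 7: insert 'c' [insertion #2]
  Step 8: insert 'e' [insertion #3]
Total insertions: 3

3


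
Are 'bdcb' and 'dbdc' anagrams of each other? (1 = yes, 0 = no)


Sort characters of 'bdcb': 'bbcd'
Sort characters of 'dbdc': 'bcdd'
Sorted forms differ -> they are NOT anagrams
Result: 0

0


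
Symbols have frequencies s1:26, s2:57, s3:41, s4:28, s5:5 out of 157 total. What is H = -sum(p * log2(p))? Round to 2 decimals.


Computing entropy H = -sum(p_i * log2(p_i)):
  s1: p = 26/157 = 0.1656, -p*log2(p) = 0.4296
  s2: p = 57/157 = 0.3631, -p*log2(p) = 0.5307
  s3: p = 41/157 = 0.2611, -p*log2(p) = 0.5059
  s4: p = 28/157 = 0.1783, -p*log2(p) = 0.4436
  s5: p = 5/157 = 0.0318, -p*log2(p) = 0.1584
H = sum of terms = 2.0682
Rounded to 2 decimals: 2.07

2.07


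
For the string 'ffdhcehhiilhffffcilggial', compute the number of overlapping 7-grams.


String 'ffdhcehhiilhffffcilggial' has length L = 24.
Number of overlapping n-grams = L - n + 1
Substituting: 24 - 7 + 1 = 18

18


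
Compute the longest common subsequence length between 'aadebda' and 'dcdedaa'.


DP table for LCS of 'aadebda' and 'dcdedaa':
       d  c  d  e  d  a  a
    0  0  0  0  0  0  0  0
  a 0  0  0  0  0  0  1  1
  a 0  0  0  0  0  0  1  2
  d 0  1  1  1  1  1  1  2
  e 0  1  1  1  2  2  2  2
  b 0  1  1  1  2  2  2  2
  d 0  1  1  2  2  3  3  3
  a 0  1  1  2  2  3  4  4
LCS: 'deda'
LCS length = 4

4


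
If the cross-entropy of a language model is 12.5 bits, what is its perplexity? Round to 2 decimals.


Perplexity formula: PP = 2^H
H = 12.5
PP = 2^12.5
Decompose: 2^12.5 = 2^12 * 2^0.5 = 2^12 * sqrt(2)
2^12 = 4096, sqrt(2) ~ 1.4142136
PP ~ 4096 * 1.4142136 = 5792.6189056
Rounded to 2 decimals: 5792.62

5792.62


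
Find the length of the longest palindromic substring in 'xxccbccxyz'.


Scanning 'xxccbccxyz' for palindromic substrings.
Substring at positions 1-7: 'xccbccx'.
Check: reverse('xccbccx') = 'xccbccx' -> palindrome confirmed.
Neighbouring characters ('x' / 'y') break symmetry, so it cannot extend further.
No longer palindromic substring exists; longest length = 7

7


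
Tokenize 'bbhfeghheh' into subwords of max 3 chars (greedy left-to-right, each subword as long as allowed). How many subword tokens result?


'bbhfeghheh' has 10 characters.
Chunking with max size 3:
  Chunk 1: 'bbh' (positions 0-2)
  Chunk 2: 'feg' (positions 3-5)
  Chunk 3: 'hhe' (positions 6-8)
  Chunk 4: 'h' (positions 9-9)
Total chunks: ceil(10 / 3) = 4

4


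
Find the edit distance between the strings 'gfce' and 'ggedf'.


Building DP table for s1='gfce' (len 4) and s2='ggedf' (len 5):
       g  g  e  d  f
    0  1  2  3  4  5
  g 1  0  1  2  3  4
  f 2  1  1  2  3  3
  c 3  2  2  2  3  4
  e 4  3  3  2  3  4
Edit distance = dp[4][5] = 4

4


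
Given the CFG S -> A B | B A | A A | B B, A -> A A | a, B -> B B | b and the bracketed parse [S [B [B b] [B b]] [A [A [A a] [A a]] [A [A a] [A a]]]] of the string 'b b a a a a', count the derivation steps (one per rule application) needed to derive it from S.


Every bracketed nonterminal node [X ...] in the tree is produced by exactly one rule application.
Reading the tree off as a leftmost derivation:
  Step 1: S  =>  B A   (applied S -> B A)
  Step 2: B A  =>  B B A   (applied B -> B B)
  Step 3: B B A  =>  b B A   (applied B -> b)
  Step 4: b B A  =>  b b A   (applied B -> b)
  Step 5: b b A  =>  b b A A   (applied A -> A A)
  Step 6: b b A A  =>  b b A A A   (applied A -> A A)
  Step 7: b b A A A  =>  b b a A A   (applied A -> a)
  Step 8: b b a A A  =>  b b a a A   (applied A -> a)
  Step 9: b b a a A  =>  b b a a A A   (applied A -> A A)
  Step 10: b b a a A A  =>  b b a a a A   (applied A -> a)
  Step 11: b b a a a A  =>  b b a a a a   (applied A -> a)
Final yield: b b a a a a
Total rewrite steps: 11

11


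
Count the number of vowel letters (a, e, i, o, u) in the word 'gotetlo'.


Scanning each character of 'gotetlo':
  Position 1: 'g' -> consonant (running count: 0)
  Position 2: 'o' -> vowel (running count: 1)
  Position 3: 't' -> consonant (running count: 1)
  Position 4: 'e' -> vowel (running count: 2)
  Position 5: 't' -> consonant (running count: 2)
  Position 6: 'l' -> consonant (running count: 2)
  Position 7: 'o' -> vowel (running count: 3)
Total vowels: 3

3


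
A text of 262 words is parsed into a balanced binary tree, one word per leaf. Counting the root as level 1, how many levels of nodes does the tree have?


In a balanced binary tree with n leaves the deepest leaf is ceil(log2(n)) edges below the root,
so counting node levels inclusive of root and leaves gives ceil(log2(n)) + 1 levels.
log2(262) = 8.0334
ceil(8.0334) = 9
levels = 9 + 1 = 10

10


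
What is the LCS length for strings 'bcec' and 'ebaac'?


DP table for LCS of 'bcec' and 'ebaac':
       e  b  a  a  c
    0  0  0  0  0  0
  b 0  0  1  1  1  1
  c 0  0  1  1  1  2
  e 0  1  1  1  1  2
  c 0  1  1  1  1  2
LCS: 'bc'
LCS length = 2

2


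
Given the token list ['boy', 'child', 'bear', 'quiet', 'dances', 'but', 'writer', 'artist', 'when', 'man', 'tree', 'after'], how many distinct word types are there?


Listing all tokens and tracking unique types:
  Token 1: 'boy' -> NEW (unique so far: 1)
  Token 2: 'child' -> NEW (unique so far: 2)
  Token 3: 'bear' -> NEW (unique so far: 3)
  Token 4: 'quiet' -> NEW (unique so far: 4)
  Token 5: 'dances' -> NEW (unique so far: 5)
  Token 6: 'but' -> NEW (unique so far: 6)
  Token 7: 'writer' -> NEW (unique so far: 7)
  Token 8: 'artist' -> NEW (unique so far: 8)
  Token 9: 'when' -> NEW (unique so far: 9)
  Token 10: 'man' -> NEW (unique so far: 10)
  Token 11: 'tree' -> NEW (unique so far: 11)
  Token 12: 'after' -> NEW (unique so far: 12)
Unique types: ('after', 'artist', 'bear', 'boy', 'but', 'child', 'dances', 'man', 'quiet', 'tree', 'when', 'writer')
Vocabulary size: 12

12


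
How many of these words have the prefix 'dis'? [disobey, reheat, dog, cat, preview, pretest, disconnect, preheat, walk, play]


Checking each word for prefix 'dis':
  'disobey' -> YES, starts with 'dis' (count: 1)
  'reheat' -> no (count: 1)
  'dog' -> no (count: 1)
  'cat' -> no (count: 1)
  'preview' -> no (count: 1)
  'pretest' -> no (count: 1)
  'disconnect' -> YES, starts with 'dis' (count: 2)
  'preheat' -> no (count: 2)
  'walk' -> no (count: 2)
  'play' -> no (count: 2)
Total with prefix 'dis': 2

2


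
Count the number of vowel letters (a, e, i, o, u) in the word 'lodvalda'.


Scanning each character of 'lodvalda':
  Position 1: 'l' -> consonant (running count: 0)
  Position 2: 'o' -> vowel (running count: 1)
  Position 3: 'd' -> consonant (running count: 1)
  Position 4: 'v' -> consonant (running count: 1)
  Position 5: 'a' -> vowel (running count: 2)
  Position 6: 'l' -> consonant (running count: 2)
  Position 7: 'd' -> consonant (running count: 2)
  Position 8: 'a' -> vowel (running count: 3)
Total vowels: 3

3
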